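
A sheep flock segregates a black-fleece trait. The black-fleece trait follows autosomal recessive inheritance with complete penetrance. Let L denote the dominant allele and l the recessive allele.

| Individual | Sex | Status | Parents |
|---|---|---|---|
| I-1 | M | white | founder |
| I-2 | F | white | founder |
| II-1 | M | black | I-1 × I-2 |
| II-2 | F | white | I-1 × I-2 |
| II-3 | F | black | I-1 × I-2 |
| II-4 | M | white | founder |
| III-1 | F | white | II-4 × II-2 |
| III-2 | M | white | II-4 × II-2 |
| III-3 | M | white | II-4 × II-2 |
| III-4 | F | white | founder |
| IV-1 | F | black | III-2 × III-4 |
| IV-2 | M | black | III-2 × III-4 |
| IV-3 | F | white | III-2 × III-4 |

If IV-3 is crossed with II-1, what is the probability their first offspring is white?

III-2 is white so carries L and passed l to IV-1 (ll), so III-2 is Ll.
III-4 is white so carries L and passed l to IV-1 (ll), so III-4 is Ll.
IV-3 is a white offspring of III-2 (Ll) × III-4 (Ll), whose cross gives 1/4 LL : 1/2 Ll : 1/4 ll; conditioning on being white, IV-3 is LL with probability 1/3, Ll with probability 2/3.
II-1 is black, so II-1 is ll.
Summing over parental genotype combinations, P(offspring is white) = 1/3·1 + 2/3·1/2 = 2/3.

2/3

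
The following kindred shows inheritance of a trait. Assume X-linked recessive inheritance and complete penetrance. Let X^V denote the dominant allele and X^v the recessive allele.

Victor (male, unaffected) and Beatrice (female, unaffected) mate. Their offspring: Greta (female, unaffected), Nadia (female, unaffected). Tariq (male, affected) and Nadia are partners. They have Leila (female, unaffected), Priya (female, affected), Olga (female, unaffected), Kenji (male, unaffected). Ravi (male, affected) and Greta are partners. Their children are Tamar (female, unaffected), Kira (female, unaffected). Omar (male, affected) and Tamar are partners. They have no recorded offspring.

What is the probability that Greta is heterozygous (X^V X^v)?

1/5

Victor is unaffected, so Victor is X^V Y.
Beatrice is unaffected so carries V and passed v to Nadia (X^V X^v, whose V came from Victor), so Beatrice is X^V X^v.
Their cross gives offspring ratios 1/2 X^V X^V : 1/2 X^V X^v. Conditioning on Greta being unaffected, P(X^V X^v) = 1/2 / 1 = 1/2 before taking Greta's own offspring into account.
Ravi is affected, so Ravi is X^v Y.
Now use Greta's offspring. Probability of each recorded status — unaffected daughter Tamar: 1/2 if Greta is X^V X^v, 1 if X^V X^V; unaffected daughter Kira: 1/2 if Greta is X^V X^v, 1 if X^V X^V.
Bayes: P(X^V X^v) = 1/2·1/4 / (1/2·1/4 + 1/2·1) = 1/5.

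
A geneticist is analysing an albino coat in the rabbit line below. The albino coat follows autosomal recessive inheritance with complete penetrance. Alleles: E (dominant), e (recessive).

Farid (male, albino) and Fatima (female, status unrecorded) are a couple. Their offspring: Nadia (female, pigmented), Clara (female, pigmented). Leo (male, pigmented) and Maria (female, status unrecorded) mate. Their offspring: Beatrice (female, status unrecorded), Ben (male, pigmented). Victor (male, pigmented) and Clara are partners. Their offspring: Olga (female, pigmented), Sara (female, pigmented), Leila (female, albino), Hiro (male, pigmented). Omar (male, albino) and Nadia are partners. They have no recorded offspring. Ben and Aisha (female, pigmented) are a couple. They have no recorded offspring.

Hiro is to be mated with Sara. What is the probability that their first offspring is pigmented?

Victor is pigmented so carries E and passed e to Leila (ee), so Victor is Ee.
Clara is pigmented so carries E and received e from Farid (ee), so Clara is Ee.
Hiro is a pigmented offspring of Victor (Ee) × Clara (Ee), whose cross gives 1/4 EE : 1/2 Ee : 1/4 ee; conditioning on being pigmented, Hiro is EE with probability 1/3, Ee with probability 2/3.
Sara is a pigmented offspring of Victor (Ee) × Clara (Ee), whose cross gives 1/4 EE : 1/2 Ee : 1/4 ee; conditioning on being pigmented, Sara is EE with probability 1/3, Ee with probability 2/3.
Summing over parental genotype combinations, P(offspring is pigmented) = 1/9·1 + 2/9·1 + 2/9·1 + 4/9·3/4 = 8/9.

8/9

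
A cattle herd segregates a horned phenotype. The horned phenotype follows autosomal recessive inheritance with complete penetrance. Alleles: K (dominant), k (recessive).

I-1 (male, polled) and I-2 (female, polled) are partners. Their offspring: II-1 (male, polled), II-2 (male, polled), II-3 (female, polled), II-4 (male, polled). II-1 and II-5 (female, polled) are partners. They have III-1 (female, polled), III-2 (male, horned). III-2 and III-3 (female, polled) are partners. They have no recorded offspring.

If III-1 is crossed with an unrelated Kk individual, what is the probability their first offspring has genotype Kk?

II-1 is polled so carries K and passed k to III-2 (kk), so II-1 is Kk.
II-5 is polled so carries K and passed k to III-2 (kk), so II-5 is Kk.
III-1 is a polled offspring of II-1 (Kk) × II-5 (Kk), whose cross gives 1/4 KK : 1/2 Kk : 1/4 kk; conditioning on being polled, III-1 is KK with probability 1/3, Kk with probability 2/3.
Summing over parental genotype combinations, P(offspring has genotype Kk) = 1/3·1/2 + 2/3·1/2 = 1/2.

1/2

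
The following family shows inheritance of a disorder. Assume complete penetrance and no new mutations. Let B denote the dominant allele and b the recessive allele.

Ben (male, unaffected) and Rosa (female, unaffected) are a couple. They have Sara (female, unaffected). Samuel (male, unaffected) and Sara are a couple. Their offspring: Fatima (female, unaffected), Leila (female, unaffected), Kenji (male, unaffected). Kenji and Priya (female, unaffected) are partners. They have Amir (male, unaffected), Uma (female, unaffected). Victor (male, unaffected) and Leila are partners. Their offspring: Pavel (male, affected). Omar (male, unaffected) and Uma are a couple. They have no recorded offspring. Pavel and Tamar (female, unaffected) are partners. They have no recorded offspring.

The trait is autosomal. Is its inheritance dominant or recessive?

recessive

Victor and Leila are both unaffected yet have an affected child Pavel. Under dominance, an affected child requires at least one affected parent, so the trait cannot be dominant.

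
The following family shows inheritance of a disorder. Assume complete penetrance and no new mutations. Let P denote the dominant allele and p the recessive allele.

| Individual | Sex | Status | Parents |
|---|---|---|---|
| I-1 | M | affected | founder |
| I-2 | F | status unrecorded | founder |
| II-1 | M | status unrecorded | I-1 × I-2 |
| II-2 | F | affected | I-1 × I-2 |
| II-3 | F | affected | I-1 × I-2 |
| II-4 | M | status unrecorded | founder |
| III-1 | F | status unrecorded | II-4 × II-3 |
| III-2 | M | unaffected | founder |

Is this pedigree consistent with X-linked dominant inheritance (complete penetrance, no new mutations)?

Yes

A consistent assignment under X-linked dominant exists: I-1 X^P Y, I-2 X^P X^P, II-1 X^P Y, II-2 X^P X^P, II-3 X^P X^P, II-4 X^P Y, III-1 X^P X^P, III-2 X^p Y.
In this assignment every recorded phenotype matches its genotype and every non-founder's genotype is obtainable from its parents' genotypes, so the pedigree is consistent.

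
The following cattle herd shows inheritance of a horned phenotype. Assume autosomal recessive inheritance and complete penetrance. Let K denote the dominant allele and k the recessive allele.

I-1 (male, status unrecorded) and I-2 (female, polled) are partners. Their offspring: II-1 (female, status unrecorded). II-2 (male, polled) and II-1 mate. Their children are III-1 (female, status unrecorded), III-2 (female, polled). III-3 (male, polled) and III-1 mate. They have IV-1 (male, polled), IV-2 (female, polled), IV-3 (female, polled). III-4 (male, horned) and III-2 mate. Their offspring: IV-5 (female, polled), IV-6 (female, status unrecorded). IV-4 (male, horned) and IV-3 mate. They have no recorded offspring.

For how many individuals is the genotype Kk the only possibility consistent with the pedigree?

1

Obligate heterozygotes: IV-5 is polled so carries K and received k from III-4 (kk), so IV-5 is Kk.
Every other individual is either homozygous by phenotype or has at least one consistent homozygous assignment, so the count is 1.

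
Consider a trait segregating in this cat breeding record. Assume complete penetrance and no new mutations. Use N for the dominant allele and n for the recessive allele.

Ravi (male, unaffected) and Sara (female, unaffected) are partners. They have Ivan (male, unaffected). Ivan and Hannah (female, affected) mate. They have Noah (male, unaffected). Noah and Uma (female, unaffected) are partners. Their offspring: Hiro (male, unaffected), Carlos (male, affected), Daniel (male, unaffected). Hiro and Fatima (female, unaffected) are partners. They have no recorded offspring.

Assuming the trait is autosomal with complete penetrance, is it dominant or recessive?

recessive

Noah and Uma are both unaffected yet have an affected child Carlos. Under dominance, an affected child requires at least one affected parent, so the trait cannot be dominant.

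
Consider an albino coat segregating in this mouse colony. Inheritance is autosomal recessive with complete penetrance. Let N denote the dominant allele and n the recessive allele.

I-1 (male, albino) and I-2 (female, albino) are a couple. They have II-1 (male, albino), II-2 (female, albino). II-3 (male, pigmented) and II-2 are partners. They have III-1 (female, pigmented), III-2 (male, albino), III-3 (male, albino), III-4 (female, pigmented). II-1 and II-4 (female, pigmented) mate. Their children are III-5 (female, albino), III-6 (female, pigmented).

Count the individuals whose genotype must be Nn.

Obligate heterozygotes: II-3 is pigmented so carries N and passed n to III-2 (nn), so II-3 is Nn; II-4 is pigmented so carries N and passed n to III-5 (nn), so II-4 is Nn; III-1 is pigmented so carries N and received n from II-2 (nn), so III-1 is Nn; III-4 is pigmented so carries N and received n from II-2 (nn), so III-4 is Nn; III-6 is pigmented so carries N and received n from II-1 (nn), so III-6 is Nn.
Every other individual is either homozygous by phenotype or has at least one consistent homozygous assignment, so the count is 5.

5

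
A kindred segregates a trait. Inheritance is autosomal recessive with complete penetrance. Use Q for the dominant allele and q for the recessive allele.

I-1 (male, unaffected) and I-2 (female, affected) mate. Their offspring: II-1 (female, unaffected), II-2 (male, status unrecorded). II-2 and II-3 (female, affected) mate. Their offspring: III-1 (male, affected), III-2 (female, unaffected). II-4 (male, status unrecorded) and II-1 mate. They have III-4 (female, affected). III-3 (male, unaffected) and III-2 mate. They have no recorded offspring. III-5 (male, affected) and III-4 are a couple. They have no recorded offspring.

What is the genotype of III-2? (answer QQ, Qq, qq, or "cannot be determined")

From phenotype alone, III-2 is QQ or Qq.
III-2 is unaffected so carries Q and received q from II-3 (qq), so III-2 is Qq.

Qq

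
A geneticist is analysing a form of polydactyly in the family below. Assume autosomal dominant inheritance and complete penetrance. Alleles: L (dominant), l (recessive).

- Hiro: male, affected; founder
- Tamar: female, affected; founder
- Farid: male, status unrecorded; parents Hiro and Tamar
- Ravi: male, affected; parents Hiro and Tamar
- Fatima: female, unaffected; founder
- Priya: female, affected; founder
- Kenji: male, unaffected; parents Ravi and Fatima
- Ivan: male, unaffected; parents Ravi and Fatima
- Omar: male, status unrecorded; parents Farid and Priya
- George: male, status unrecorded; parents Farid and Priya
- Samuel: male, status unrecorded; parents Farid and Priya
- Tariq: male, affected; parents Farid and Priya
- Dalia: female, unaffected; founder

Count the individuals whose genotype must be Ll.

1

Obligate heterozygotes: Ravi is affected so carries L and passed l to Kenji (ll), so Ravi is Ll.
Every other individual is either homozygous by phenotype or has at least one consistent homozygous assignment, so the count is 1.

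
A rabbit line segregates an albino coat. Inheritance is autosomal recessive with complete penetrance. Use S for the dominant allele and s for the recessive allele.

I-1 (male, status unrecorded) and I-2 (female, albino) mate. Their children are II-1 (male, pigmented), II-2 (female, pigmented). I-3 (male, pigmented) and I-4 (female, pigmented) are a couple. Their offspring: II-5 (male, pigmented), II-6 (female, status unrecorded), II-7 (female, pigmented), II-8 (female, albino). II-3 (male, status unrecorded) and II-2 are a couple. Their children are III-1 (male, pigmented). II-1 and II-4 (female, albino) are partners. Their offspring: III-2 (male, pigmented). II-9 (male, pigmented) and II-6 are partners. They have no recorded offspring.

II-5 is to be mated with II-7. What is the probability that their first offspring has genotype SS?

4/9

I-3 is pigmented so carries S and passed s to II-8 (ss), so I-3 is Ss.
I-4 is pigmented so carries S and passed s to II-8 (ss), so I-4 is Ss.
II-5 is a pigmented offspring of I-3 (Ss) × I-4 (Ss), whose cross gives 1/4 SS : 1/2 Ss : 1/4 ss; conditioning on being pigmented, II-5 is SS with probability 1/3, Ss with probability 2/3.
II-7 is a pigmented offspring of I-3 (Ss) × I-4 (Ss), whose cross gives 1/4 SS : 1/2 Ss : 1/4 ss; conditioning on being pigmented, II-7 is SS with probability 1/3, Ss with probability 2/3.
Summing over parental genotype combinations, P(offspring has genotype SS) = 1/9·1 + 2/9·1/2 + 2/9·1/2 + 4/9·1/4 = 4/9.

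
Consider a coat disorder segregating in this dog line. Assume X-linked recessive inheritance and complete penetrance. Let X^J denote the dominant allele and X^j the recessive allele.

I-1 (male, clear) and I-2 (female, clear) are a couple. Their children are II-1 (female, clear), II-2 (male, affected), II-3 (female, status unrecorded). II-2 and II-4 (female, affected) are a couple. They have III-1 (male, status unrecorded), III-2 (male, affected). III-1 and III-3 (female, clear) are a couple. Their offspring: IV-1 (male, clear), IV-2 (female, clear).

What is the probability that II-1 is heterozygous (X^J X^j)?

I-1 is clear, so I-1 is X^J Y.
I-2 is clear so carries J and passed j to II-2 (X^j Y), so I-2 is X^J X^j.
Their cross gives offspring ratios 1/2 X^J X^J : 1/2 X^J X^j. Conditioning on II-1 being clear, P(X^J X^j) = 1/2 / 1 = 1/2.

1/2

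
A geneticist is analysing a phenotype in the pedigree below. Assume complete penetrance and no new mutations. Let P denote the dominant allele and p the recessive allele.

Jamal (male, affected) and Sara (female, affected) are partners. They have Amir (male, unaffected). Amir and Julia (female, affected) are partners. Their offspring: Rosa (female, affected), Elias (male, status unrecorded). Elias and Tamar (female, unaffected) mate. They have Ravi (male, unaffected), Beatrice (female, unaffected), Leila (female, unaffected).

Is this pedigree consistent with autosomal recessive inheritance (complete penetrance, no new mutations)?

Under autosomal recessive, Amir (unaffected, male) cannot arise from Jamal (affected) × Sara (affected).

No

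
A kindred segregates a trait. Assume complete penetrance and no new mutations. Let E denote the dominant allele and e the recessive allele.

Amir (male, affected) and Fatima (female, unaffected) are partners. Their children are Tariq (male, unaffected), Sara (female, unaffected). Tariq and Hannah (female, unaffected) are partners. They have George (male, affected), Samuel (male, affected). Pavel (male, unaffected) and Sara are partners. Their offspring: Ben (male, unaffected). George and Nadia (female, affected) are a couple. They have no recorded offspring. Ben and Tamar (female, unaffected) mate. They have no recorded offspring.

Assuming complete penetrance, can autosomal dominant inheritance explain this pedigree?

Under autosomal dominant, George (affected, male) cannot arise from Tariq (unaffected) × Hannah (unaffected).

No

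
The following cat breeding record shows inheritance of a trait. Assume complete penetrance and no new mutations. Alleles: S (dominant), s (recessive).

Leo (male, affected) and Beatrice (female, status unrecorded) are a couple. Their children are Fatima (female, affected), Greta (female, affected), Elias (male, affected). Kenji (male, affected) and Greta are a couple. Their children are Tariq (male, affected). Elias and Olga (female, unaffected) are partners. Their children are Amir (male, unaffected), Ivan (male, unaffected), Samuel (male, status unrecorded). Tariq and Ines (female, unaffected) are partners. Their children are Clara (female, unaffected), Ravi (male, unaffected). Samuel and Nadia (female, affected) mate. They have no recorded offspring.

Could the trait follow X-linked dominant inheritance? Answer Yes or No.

No

Under X-linked dominant, Clara (unaffected, female) cannot arise from Tariq (affected) × Ines (unaffected).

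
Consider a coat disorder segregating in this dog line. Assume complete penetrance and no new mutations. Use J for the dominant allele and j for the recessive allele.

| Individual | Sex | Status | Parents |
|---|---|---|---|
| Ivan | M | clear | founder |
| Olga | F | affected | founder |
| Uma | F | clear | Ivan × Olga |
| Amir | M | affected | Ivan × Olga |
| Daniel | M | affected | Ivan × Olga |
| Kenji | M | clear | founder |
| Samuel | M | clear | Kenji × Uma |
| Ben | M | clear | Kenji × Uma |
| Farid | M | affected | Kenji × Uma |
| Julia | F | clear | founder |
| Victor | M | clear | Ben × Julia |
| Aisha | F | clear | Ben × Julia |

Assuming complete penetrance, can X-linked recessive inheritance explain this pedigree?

A consistent assignment under X-linked recessive exists: Ivan X^J Y, Olga X^j X^j, Uma X^J X^j, Amir X^j Y, Daniel X^j Y, Kenji X^J Y, Samuel X^J Y, Ben X^J Y, Farid X^j Y, Julia X^J X^J, Victor X^J Y, Aisha X^J X^J.
In this assignment every recorded phenotype matches its genotype and every non-founder's genotype is obtainable from its parents' genotypes, so the pedigree is consistent.

Yes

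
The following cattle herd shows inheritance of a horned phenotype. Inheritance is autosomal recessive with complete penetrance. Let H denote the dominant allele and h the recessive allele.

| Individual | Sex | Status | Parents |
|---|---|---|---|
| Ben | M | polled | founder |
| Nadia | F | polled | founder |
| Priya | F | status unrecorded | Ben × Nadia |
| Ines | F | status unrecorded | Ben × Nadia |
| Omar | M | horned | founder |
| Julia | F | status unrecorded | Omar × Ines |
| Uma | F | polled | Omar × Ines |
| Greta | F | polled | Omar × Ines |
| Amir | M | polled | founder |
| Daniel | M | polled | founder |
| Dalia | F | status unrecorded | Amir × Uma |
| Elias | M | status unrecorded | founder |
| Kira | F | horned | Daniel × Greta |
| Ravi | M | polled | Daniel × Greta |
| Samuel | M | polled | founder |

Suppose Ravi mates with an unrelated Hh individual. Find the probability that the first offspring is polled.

Daniel is polled so carries H and passed h to Kira (hh), so Daniel is Hh.
Greta is polled so carries H and received h from Omar (hh), so Greta is Hh.
Ravi is a polled offspring of Daniel (Hh) × Greta (Hh), whose cross gives 1/4 HH : 1/2 Hh : 1/4 hh; conditioning on being polled, Ravi is HH with probability 1/3, Hh with probability 2/3.
Summing over parental genotype combinations, P(offspring is polled) = 1/3·1 + 2/3·3/4 = 5/6.

5/6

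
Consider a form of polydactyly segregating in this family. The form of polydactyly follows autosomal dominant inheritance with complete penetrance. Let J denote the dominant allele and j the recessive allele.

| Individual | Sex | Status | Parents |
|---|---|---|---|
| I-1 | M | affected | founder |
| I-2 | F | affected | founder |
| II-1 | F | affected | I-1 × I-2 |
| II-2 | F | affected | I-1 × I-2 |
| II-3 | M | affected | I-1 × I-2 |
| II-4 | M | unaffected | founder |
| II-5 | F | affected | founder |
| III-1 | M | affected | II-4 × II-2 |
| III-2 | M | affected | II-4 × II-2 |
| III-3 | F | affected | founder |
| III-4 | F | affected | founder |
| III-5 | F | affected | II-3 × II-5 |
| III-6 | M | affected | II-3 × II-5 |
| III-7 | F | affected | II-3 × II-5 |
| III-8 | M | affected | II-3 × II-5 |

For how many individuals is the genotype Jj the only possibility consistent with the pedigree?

2

Obligate heterozygotes: III-1 is affected so carries J and received j from II-4 (jj), so III-1 is Jj; III-2 is affected so carries J and received j from II-4 (jj), so III-2 is Jj.
Every other individual is either homozygous by phenotype or has at least one consistent homozygous assignment, so the count is 2.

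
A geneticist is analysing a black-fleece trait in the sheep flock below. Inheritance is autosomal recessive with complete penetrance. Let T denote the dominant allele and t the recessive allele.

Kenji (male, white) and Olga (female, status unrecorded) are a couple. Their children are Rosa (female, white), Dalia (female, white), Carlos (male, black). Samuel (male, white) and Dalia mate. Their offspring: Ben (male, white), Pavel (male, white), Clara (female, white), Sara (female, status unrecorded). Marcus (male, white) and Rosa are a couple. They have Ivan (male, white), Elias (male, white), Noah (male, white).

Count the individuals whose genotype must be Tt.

Obligate heterozygotes: Kenji is white so carries T and passed t to Carlos (tt), so Kenji is Tt.
Every other individual is either homozygous by phenotype or has at least one consistent homozygous assignment, so the count is 1.

1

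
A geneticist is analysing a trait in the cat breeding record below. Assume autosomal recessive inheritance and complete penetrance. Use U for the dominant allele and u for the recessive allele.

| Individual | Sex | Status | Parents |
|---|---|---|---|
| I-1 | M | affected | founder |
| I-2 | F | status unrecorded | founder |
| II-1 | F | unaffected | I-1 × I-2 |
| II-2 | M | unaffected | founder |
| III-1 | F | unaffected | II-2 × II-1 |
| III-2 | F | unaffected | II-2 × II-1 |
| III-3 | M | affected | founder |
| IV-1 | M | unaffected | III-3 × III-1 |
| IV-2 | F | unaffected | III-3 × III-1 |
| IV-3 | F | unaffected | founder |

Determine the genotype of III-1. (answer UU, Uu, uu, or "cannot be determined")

cannot be determined

III-1's phenotype allows UU or Uu, and no parent or child forces a single allele at both positions; consistent genotype assignments exist with III-1 as UU or Uu.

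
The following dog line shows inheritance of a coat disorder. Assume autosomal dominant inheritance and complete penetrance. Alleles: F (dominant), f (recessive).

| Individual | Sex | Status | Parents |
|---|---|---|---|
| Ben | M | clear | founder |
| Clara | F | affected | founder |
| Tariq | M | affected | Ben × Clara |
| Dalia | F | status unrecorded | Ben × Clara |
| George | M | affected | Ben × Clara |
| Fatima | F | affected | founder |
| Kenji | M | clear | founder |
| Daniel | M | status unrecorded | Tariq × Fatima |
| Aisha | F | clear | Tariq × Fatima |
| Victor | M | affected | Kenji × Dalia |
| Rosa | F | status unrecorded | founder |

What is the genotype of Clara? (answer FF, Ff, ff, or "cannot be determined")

Clara's phenotype allows FF or Ff, and no parent or child forces a single allele at both positions; consistent genotype assignments exist with Clara as FF or Ff.

cannot be determined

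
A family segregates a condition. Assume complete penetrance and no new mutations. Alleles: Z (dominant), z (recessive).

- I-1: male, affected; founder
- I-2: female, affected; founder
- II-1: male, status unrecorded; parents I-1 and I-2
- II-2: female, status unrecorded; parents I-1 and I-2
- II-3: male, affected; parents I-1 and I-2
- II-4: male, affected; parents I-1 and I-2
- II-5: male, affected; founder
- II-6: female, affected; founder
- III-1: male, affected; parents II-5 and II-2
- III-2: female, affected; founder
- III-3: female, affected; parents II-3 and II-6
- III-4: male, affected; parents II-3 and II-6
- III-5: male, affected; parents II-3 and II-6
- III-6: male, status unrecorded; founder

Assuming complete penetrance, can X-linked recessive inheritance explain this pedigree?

Yes

A consistent assignment under X-linked recessive exists: I-1 X^z Y, I-2 X^z X^z, II-1 X^z Y, II-2 X^z X^z, II-3 X^z Y, II-4 X^z Y, II-5 X^z Y, II-6 X^z X^z, III-1 X^z Y, III-2 X^z X^z, III-3 X^z X^z, III-4 X^z Y, III-5 X^z Y, III-6 X^Z Y.
In this assignment every recorded phenotype matches its genotype and every non-founder's genotype is obtainable from its parents' genotypes, so the pedigree is consistent.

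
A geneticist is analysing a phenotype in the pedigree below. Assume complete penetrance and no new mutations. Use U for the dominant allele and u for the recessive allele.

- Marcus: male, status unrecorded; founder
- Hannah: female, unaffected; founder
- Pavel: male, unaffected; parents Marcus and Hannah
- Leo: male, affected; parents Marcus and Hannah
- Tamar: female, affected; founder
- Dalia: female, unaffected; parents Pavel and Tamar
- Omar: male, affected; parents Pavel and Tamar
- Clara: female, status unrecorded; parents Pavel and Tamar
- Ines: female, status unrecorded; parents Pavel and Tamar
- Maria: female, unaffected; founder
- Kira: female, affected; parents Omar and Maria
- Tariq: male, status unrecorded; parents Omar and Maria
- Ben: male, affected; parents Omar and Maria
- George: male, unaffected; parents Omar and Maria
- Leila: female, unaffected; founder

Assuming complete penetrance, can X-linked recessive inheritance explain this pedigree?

Yes

A consistent assignment under X-linked recessive exists: Marcus X^U Y, Hannah X^U X^u, Pavel X^U Y, Leo X^u Y, Tamar X^u X^u, Dalia X^U X^u, Omar X^u Y, Clara X^U X^u, Ines X^U X^u, Maria X^U X^u, Kira X^u X^u, Tariq X^U Y, Ben X^u Y, George X^U Y, Leila X^U X^U.
In this assignment every recorded phenotype matches its genotype and every non-founder's genotype is obtainable from its parents' genotypes, so the pedigree is consistent.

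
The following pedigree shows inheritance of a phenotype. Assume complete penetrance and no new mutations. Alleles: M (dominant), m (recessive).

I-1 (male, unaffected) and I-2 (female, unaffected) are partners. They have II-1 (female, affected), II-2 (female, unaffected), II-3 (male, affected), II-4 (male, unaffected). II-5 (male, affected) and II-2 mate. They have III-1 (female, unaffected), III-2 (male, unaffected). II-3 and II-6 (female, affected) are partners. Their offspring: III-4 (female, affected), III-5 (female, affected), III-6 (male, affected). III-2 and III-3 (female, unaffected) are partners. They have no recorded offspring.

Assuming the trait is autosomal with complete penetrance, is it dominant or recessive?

recessive

I-1 and I-2 are both unaffected yet have an affected child II-1. Under dominance, an affected child requires at least one affected parent, so the trait cannot be dominant.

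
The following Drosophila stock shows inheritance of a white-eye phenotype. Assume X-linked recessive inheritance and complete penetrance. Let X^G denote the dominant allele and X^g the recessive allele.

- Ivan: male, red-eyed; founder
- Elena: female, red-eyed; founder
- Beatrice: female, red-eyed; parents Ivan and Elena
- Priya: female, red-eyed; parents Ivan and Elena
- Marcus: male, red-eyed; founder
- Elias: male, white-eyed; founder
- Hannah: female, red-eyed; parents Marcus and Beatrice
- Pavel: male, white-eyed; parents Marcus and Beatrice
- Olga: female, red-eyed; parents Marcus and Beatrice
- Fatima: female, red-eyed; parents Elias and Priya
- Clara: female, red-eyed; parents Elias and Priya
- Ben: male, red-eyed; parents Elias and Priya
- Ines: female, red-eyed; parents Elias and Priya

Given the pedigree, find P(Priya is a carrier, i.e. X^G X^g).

1/17

Ivan is red-eyed, so Ivan is X^G Y.
Elena is red-eyed so carries G and passed g to Beatrice (X^G X^g, whose G came from Ivan), so Elena is X^G X^g.
Their cross gives offspring ratios 1/2 X^G X^G : 1/2 X^G X^g. Conditioning on Priya being red-eyed, P(X^G X^g) = 1/2 / 1 = 1/2 before taking Priya's own offspring into account.
Elias is white-eyed, so Elias is X^g Y.
Now use Priya's offspring. Probability of each recorded status — red-eyed daughter Fatima: 1/2 if Priya is X^G X^g, 1 if X^G X^G; red-eyed daughter Clara: 1/2 if Priya is X^G X^g, 1 if X^G X^G; red-eyed son Ben: 1/2 if Priya is X^G X^g, 1 if X^G X^G; red-eyed daughter Ines: 1/2 if Priya is X^G X^g, 1 if X^G X^G.
Bayes: P(X^G X^g) = 1/2·1/16 / (1/2·1/16 + 1/2·1) = 1/17.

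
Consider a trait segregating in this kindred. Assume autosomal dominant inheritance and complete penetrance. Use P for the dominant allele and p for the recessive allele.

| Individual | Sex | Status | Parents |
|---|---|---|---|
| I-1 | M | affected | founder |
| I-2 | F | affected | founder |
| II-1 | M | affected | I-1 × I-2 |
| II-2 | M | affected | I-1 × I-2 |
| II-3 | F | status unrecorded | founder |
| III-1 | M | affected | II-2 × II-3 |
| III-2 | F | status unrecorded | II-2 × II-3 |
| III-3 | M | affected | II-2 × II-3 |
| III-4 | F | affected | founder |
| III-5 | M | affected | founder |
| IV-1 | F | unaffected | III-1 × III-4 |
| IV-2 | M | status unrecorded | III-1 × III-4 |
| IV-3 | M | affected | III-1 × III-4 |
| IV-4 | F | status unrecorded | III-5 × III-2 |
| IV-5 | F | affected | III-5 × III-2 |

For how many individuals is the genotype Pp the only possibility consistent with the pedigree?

Obligate heterozygotes: III-1 is affected so carries P and passed p to IV-1 (pp), so III-1 is Pp; III-4 is affected so carries P and passed p to IV-1 (pp), so III-4 is Pp.
Every other individual is either homozygous by phenotype or has at least one consistent homozygous assignment, so the count is 2.

2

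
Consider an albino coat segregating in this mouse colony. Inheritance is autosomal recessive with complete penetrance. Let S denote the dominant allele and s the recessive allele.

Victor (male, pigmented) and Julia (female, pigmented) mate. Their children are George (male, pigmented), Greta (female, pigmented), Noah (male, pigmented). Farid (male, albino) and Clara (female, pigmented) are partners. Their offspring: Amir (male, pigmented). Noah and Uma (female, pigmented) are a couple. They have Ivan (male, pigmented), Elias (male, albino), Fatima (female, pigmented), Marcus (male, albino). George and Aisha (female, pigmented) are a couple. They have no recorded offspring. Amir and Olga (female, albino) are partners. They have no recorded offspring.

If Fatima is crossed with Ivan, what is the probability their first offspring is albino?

1/9

Noah is pigmented so carries S and passed s to Elias (ss), so Noah is Ss.
Uma is pigmented so carries S and passed s to Elias (ss), so Uma is Ss.
Fatima is a pigmented offspring of Noah (Ss) × Uma (Ss), whose cross gives 1/4 SS : 1/2 Ss : 1/4 ss; conditioning on being pigmented, Fatima is SS with probability 1/3, Ss with probability 2/3.
Ivan is a pigmented offspring of Noah (Ss) × Uma (Ss), whose cross gives 1/4 SS : 1/2 Ss : 1/4 ss; conditioning on being pigmented, Ivan is SS with probability 1/3, Ss with probability 2/3.
Summing over parental genotype combinations, P(offspring is albino) = 4/9·1/4 = 1/9.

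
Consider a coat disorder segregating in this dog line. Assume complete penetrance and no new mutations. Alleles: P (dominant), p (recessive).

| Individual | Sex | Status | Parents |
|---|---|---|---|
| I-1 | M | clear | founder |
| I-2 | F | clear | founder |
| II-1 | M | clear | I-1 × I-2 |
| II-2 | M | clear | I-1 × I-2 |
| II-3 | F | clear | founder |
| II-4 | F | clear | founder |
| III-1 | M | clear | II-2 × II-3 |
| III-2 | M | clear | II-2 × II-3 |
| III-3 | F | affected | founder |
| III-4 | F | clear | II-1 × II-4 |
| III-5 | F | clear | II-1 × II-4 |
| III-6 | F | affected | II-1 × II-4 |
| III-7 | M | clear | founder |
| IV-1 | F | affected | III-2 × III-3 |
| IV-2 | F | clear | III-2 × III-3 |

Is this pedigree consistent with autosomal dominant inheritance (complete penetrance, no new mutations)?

Under autosomal dominant, III-6 (affected, female) cannot arise from II-1 (clear) × II-4 (clear).

No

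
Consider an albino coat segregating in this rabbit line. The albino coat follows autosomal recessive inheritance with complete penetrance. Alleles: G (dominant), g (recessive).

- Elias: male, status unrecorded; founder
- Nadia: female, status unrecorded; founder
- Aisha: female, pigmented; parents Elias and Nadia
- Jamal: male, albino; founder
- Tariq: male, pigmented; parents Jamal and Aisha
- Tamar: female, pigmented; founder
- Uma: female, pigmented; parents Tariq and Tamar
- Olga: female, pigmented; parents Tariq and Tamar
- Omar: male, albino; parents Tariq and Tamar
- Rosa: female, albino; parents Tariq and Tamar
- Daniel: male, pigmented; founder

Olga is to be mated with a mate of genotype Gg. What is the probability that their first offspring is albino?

Tariq is pigmented so carries G and received g from Jamal (gg), so Tariq is Gg.
Tamar is pigmented so carries G and passed g to Omar (gg), so Tamar is Gg.
Olga is a pigmented offspring of Tariq (Gg) × Tamar (Gg), whose cross gives 1/4 GG : 1/2 Gg : 1/4 gg; conditioning on being pigmented, Olga is GG with probability 1/3, Gg with probability 2/3.
Summing over parental genotype combinations, P(offspring is albino) = 2/3·1/4 = 1/6.

1/6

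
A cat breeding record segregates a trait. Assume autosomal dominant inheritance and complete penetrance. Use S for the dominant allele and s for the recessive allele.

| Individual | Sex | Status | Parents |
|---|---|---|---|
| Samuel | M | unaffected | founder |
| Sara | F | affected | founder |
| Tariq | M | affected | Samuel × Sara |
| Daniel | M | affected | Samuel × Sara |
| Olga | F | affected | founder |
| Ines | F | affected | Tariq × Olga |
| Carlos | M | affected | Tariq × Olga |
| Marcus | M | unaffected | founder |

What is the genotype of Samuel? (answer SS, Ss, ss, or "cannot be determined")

Samuel is unaffected, so Samuel is ss.

ss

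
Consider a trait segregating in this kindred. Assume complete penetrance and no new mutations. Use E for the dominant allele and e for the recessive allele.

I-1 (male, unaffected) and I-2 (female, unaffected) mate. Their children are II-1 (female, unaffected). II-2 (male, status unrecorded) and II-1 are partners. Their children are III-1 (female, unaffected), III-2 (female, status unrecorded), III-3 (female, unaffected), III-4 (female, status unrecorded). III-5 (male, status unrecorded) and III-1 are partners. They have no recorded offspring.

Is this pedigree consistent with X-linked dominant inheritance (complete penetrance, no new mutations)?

A consistent assignment under X-linked dominant exists: I-1 X^e Y, I-2 X^e X^e, II-1 X^e X^e, II-2 X^e Y, III-1 X^e X^e, III-2 X^e X^e, III-3 X^e X^e, III-4 X^e X^e, III-5 X^E Y.
In this assignment every recorded phenotype matches its genotype and every non-founder's genotype is obtainable from its parents' genotypes, so the pedigree is consistent.

Yes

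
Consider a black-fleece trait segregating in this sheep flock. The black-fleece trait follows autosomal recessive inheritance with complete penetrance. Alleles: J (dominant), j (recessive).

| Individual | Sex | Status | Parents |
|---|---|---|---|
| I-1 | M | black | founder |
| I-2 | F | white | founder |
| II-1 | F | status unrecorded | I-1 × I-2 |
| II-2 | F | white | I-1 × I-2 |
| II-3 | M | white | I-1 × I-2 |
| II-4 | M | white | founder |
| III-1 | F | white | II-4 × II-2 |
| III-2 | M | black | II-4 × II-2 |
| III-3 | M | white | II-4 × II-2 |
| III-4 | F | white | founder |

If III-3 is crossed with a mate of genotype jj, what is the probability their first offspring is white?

2/3

II-4 is white so carries J and passed j to III-2 (jj), so II-4 is Jj.
II-2 is white so carries J and received j from I-1 (jj), so II-2 is Jj.
III-3 is a white offspring of II-4 (Jj) × II-2 (Jj), whose cross gives 1/4 JJ : 1/2 Jj : 1/4 jj; conditioning on being white, III-3 is JJ with probability 1/3, Jj with probability 2/3.
Summing over parental genotype combinations, P(offspring is white) = 1/3·1 + 2/3·1/2 = 2/3.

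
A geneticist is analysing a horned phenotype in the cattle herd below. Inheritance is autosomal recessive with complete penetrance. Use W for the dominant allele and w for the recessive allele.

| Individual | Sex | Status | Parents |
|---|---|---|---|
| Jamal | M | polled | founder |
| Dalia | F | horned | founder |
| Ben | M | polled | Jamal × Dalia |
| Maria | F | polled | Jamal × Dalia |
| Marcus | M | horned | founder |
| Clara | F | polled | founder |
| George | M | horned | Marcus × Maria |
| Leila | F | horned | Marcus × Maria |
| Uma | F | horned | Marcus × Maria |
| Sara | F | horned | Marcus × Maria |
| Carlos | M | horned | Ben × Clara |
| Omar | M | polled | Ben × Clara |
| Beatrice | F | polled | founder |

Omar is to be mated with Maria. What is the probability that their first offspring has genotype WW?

Ben is polled so carries W and received w from Dalia (ww), so Ben is Ww.
Clara is polled so carries W and passed w to Carlos (ww), so Clara is Ww.
Omar is a polled offspring of Ben (Ww) × Clara (Ww), whose cross gives 1/4 WW : 1/2 Ww : 1/4 ww; conditioning on being polled, Omar is WW with probability 1/3, Ww with probability 2/3.
Maria is polled so carries W and received w from Dalia (ww), so Maria is Ww.
Summing over parental genotype combinations, P(offspring has genotype WW) = 1/3·1/2 + 2/3·1/4 = 1/3.

1/3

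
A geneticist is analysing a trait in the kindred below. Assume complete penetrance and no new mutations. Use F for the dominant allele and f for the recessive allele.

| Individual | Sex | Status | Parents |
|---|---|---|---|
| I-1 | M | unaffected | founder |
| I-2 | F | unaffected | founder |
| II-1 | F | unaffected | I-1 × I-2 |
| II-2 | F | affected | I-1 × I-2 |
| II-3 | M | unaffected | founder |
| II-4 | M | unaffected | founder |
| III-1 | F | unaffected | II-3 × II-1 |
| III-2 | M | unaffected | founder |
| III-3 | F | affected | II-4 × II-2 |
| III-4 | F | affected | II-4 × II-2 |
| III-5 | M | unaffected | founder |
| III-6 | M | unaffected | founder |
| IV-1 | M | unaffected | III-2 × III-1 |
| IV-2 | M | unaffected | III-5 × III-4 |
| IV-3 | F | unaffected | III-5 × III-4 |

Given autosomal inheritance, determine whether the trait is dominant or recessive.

recessive

I-1 and I-2 are both unaffected yet have an affected child II-2. Under dominance, an affected child requires at least one affected parent, so the trait cannot be dominant.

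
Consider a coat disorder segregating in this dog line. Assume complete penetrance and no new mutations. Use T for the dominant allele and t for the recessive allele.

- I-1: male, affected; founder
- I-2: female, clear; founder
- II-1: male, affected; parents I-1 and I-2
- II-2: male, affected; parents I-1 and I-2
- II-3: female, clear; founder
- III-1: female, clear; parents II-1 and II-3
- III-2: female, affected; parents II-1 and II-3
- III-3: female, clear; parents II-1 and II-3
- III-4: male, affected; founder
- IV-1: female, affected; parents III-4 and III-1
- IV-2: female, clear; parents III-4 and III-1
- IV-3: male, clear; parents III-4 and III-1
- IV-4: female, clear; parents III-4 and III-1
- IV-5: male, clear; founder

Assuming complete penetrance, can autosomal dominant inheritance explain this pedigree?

A consistent assignment under autosomal dominant exists: I-1 TT, I-2 tt, II-1 Tt, II-2 Tt, II-3 tt, III-1 tt, III-2 Tt, III-3 tt, III-4 Tt, IV-1 Tt, IV-2 tt, IV-3 tt, IV-4 tt, IV-5 tt.
In this assignment every recorded phenotype matches its genotype and every non-founder's genotype is obtainable from its parents' genotypes, so the pedigree is consistent.

Yes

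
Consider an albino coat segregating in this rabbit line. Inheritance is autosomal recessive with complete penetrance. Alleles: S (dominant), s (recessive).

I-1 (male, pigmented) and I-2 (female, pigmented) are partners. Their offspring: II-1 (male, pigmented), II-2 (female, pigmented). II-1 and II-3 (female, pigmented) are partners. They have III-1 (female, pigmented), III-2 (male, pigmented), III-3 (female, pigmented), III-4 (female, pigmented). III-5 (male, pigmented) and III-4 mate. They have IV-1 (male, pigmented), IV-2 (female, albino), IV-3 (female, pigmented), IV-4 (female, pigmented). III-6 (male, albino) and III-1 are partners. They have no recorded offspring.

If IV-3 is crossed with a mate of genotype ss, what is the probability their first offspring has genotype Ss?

III-5 is pigmented so carries S and passed s to IV-2 (ss), so III-5 is Ss.
III-4 is pigmented so carries S and passed s to IV-2 (ss), so III-4 is Ss.
IV-3 is a pigmented offspring of III-5 (Ss) × III-4 (Ss), whose cross gives 1/4 SS : 1/2 Ss : 1/4 ss; conditioning on being pigmented, IV-3 is SS with probability 1/3, Ss with probability 2/3.
Summing over parental genotype combinations, P(offspring has genotype Ss) = 1/3·1 + 2/3·1/2 = 2/3.

2/3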